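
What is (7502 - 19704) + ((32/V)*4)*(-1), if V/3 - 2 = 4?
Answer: -109882/9 ≈ -12209.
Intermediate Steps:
V = 18 (V = 6 + 3*4 = 6 + 12 = 18)
(7502 - 19704) + ((32/V)*4)*(-1) = (7502 - 19704) + ((32/18)*4)*(-1) = -12202 + ((32*(1/18))*4)*(-1) = -12202 + ((16/9)*4)*(-1) = -12202 + (64/9)*(-1) = -12202 - 64/9 = -109882/9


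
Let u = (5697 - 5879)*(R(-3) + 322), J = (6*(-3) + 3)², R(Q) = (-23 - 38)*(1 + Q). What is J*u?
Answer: -18181800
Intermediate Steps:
R(Q) = -61 - 61*Q (R(Q) = -61*(1 + Q) = -61 - 61*Q)
J = 225 (J = (-18 + 3)² = (-15)² = 225)
u = -80808 (u = (5697 - 5879)*((-61 - 61*(-3)) + 322) = -182*((-61 + 183) + 322) = -182*(122 + 322) = -182*444 = -80808)
J*u = 225*(-80808) = -18181800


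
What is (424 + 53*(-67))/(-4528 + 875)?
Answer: 3127/3653 ≈ 0.85601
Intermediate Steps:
(424 + 53*(-67))/(-4528 + 875) = (424 - 3551)/(-3653) = -3127*(-1/3653) = 3127/3653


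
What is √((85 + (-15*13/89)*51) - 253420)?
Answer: 2*I*√501887910/89 ≈ 503.44*I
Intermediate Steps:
√((85 + (-15*13/89)*51) - 253420) = √((85 - 195*1/89*51) - 253420) = √((85 - 195/89*51) - 253420) = √((85 - 9945/89) - 253420) = √(-2380/89 - 253420) = √(-22556760/89) = 2*I*√501887910/89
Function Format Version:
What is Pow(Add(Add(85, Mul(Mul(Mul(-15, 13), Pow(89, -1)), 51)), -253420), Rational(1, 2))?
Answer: Mul(Rational(2, 89), I, Pow(501887910, Rational(1, 2))) ≈ Mul(503.44, I)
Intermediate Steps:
Pow(Add(Add(85, Mul(Mul(Mul(-15, 13), Pow(89, -1)), 51)), -253420), Rational(1, 2)) = Pow(Add(Add(85, Mul(Mul(-195, Rational(1, 89)), 51)), -253420), Rational(1, 2)) = Pow(Add(Add(85, Mul(Rational(-195, 89), 51)), -253420), Rational(1, 2)) = Pow(Add(Add(85, Rational(-9945, 89)), -253420), Rational(1, 2)) = Pow(Add(Rational(-2380, 89), -253420), Rational(1, 2)) = Pow(Rational(-22556760, 89), Rational(1, 2)) = Mul(Rational(2, 89), I, Pow(501887910, Rational(1, 2)))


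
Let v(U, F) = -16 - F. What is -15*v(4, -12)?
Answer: 60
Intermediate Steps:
-15*v(4, -12) = -15*(-16 - 1*(-12)) = -15*(-16 + 12) = -15*(-4) = 60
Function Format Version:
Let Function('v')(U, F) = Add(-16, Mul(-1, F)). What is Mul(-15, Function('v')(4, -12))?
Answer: 60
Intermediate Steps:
Mul(-15, Function('v')(4, -12)) = Mul(-15, Add(-16, Mul(-1, -12))) = Mul(-15, Add(-16, 12)) = Mul(-15, -4) = 60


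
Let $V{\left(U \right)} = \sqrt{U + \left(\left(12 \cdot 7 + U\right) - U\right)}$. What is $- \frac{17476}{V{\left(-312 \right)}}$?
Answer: $\frac{8738 i \sqrt{57}}{57} \approx 1157.4 i$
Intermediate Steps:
$V{\left(U \right)} = \sqrt{84 + U}$ ($V{\left(U \right)} = \sqrt{U + \left(\left(84 + U\right) - U\right)} = \sqrt{U + 84} = \sqrt{84 + U}$)
$- \frac{17476}{V{\left(-312 \right)}} = - \frac{17476}{\sqrt{84 - 312}} = - \frac{17476}{\sqrt{-228}} = - \frac{17476}{2 i \sqrt{57}} = - 17476 \left(- \frac{i \sqrt{57}}{114}\right) = \frac{8738 i \sqrt{57}}{57}$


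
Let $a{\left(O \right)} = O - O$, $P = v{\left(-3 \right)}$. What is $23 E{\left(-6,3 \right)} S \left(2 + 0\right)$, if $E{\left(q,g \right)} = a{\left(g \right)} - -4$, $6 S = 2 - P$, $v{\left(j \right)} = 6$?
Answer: $- \frac{368}{3} \approx -122.67$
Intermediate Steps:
$P = 6$
$a{\left(O \right)} = 0$
$S = - \frac{2}{3}$ ($S = \frac{2 - 6}{6} = \frac{1}{6} \left(-4\right) = - \frac{2}{3} \approx -0.66667$)
$E{\left(q,g \right)} = 4$ ($E{\left(q,g \right)} = 0 - -4 = 0 + 4 = 4$)
$23 E{\left(-6,3 \right)} S \left(2 + 0\right) = 23 \cdot 4 \left(- \frac{2 \left(2 + 0\right)}{3}\right) = 92 \left(\left(- \frac{2}{3}\right) 2\right) = 92 \left(- \frac{4}{3}\right) = - \frac{368}{3}$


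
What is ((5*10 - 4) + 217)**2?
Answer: 69169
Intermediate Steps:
((5*10 - 4) + 217)**2 = ((50 - 4) + 217)**2 = (46 + 217)**2 = 263**2 = 69169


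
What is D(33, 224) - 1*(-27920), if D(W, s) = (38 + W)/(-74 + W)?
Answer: 1144649/41 ≈ 27918.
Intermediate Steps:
D(W, s) = (38 + W)/(-74 + W)
D(33, 224) - 1*(-27920) = (38 + 33)/(-74 + 33) - 1*(-27920) = 71/(-41) + 27920 = -1/41*71 + 27920 = -71/41 + 27920 = 1144649/41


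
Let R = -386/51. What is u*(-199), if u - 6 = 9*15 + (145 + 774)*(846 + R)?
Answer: -7821422569/51 ≈ -1.5336e+8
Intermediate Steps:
R = -386/51 (R = -386*1/51 = -386/51 ≈ -7.5686)
u = 39303631/51 (u = 6 + (9*15 + (145 + 774)*(846 - 386/51)) = 6 + (135 + 919*(42760/51)) = 6 + (135 + 39296440/51) = 6 + 39303325/51 = 39303631/51 ≈ 7.7066e+5)
u*(-199) = (39303631/51)*(-199) = -7821422569/51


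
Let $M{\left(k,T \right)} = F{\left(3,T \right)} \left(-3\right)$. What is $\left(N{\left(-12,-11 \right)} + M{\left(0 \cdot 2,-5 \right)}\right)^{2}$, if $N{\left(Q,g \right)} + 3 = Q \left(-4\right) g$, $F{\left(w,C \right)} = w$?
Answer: $291600$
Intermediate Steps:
$M{\left(k,T \right)} = -9$ ($M{\left(k,T \right)} = 3 \left(-3\right) = -9$)
$N{\left(Q,g \right)} = -3 - 4 Q g$ ($N{\left(Q,g \right)} = -3 + Q \left(-4\right) g = -3 + - 4 Q g = -3 - 4 Q g$)
$\left(N{\left(-12,-11 \right)} + M{\left(0 \cdot 2,-5 \right)}\right)^{2} = \left(\left(-3 - \left(-48\right) \left(-11\right)\right) - 9\right)^{2} = \left(\left(-3 - 528\right) - 9\right)^{2} = \left(-531 - 9\right)^{2} = \left(-540\right)^{2} = 291600$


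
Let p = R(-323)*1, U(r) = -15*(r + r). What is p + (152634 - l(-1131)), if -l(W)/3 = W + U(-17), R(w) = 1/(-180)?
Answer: 27138779/180 ≈ 1.5077e+5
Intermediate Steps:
R(w) = -1/180
U(r) = -30*r
l(W) = -1530 - 3*W (l(W) = -3*(W - 30*(-17)) = -3*(W + 510) = -3*(510 + W) = -1530 - 3*W)
p = -1/180 (p = -1/180*1 = -1/180 ≈ -0.0055556)
p + (152634 - l(-1131)) = -1/180 + (152634 - (-1530 - 3*(-1131))) = -1/180 + (152634 - (-1530 + 3393)) = -1/180 + (152634 - 1*1863) = -1/180 + (152634 - 1863) = -1/180 + 150771 = 27138779/180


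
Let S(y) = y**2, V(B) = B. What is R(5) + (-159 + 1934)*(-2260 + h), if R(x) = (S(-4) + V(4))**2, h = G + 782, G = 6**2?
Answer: -2559150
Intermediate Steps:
G = 36
h = 818 (h = 36 + 782 = 818)
R(x) = 400 (R(x) = ((-4)**2 + 4)**2 = (16 + 4)**2 = 20**2 = 400)
R(5) + (-159 + 1934)*(-2260 + h) = 400 + (-159 + 1934)*(-2260 + 818) = 400 + 1775*(-1442) = 400 - 2559550 = -2559150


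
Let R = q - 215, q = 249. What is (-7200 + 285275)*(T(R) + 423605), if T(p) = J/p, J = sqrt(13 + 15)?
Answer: 117793960375 + 278075*sqrt(7)/17 ≈ 1.1779e+11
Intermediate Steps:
R = 34 (R = 249 - 215 = 34)
J = 2*sqrt(7) (J = sqrt(28) = 2*sqrt(7) ≈ 5.2915)
T(p) = 2*sqrt(7)/p (T(p) = (2*sqrt(7))/p = 2*sqrt(7)/p)
(-7200 + 285275)*(T(R) + 423605) = (-7200 + 285275)*(2*sqrt(7)/34 + 423605) = 278075*(2*sqrt(7)*(1/34) + 423605) = 278075*(sqrt(7)/17 + 423605) = 278075*(423605 + sqrt(7)/17) = 117793960375 + 278075*sqrt(7)/17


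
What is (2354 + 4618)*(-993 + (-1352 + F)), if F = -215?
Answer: -17848320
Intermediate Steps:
(2354 + 4618)*(-993 + (-1352 + F)) = (2354 + 4618)*(-993 + (-1352 - 215)) = 6972*(-993 - 1567) = 6972*(-2560) = -17848320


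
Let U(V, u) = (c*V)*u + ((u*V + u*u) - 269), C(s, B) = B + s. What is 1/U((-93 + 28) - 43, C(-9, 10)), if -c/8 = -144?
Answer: -1/124792 ≈ -8.0133e-6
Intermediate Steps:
c = 1152 (c = -8*(-144) = 1152)
U(V, u) = -269 + u² + 1153*V*u (U(V, u) = (1152*V)*u + ((u*V + u*u) - 269) = 1152*V*u + ((V*u + u²) - 269) = 1152*V*u + ((u² + V*u) - 269) = 1152*V*u + (-269 + u² + V*u) = -269 + u² + 1153*V*u)
1/U((-93 + 28) - 43, C(-9, 10)) = 1/(-269 + (10 - 9)² + 1153*((-93 + 28) - 43)*(10 - 9)) = 1/(-269 + 1² + 1153*(-65 - 43)*1) = 1/(-269 + 1 + 1153*(-108)*1) = 1/(-269 + 1 - 124524) = 1/(-124792) = -1/124792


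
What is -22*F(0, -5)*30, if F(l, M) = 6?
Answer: -3960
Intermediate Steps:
-22*F(0, -5)*30 = -22*6*30 = -132*30 = -3960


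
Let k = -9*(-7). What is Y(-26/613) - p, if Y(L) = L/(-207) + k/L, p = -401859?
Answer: 1320899146741/3299166 ≈ 4.0037e+5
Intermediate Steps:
k = 63
Y(L) = 63/L - L/207 (Y(L) = L/(-207) + 63/L = L*(-1/207) + 63/L = -L/207 + 63/L = 63/L - L/207)
Y(-26/613) - p = (63/((-26/613)) - (-26)/(207*613)) - 1*(-401859) = (63/((-26*1/613)) - (-26)/(207*613)) + 401859 = (63/(-26/613) - 1/207*(-26/613)) + 401859 = (63*(-613/26) + 26/126891) + 401859 = (-38619/26 + 26/126891) + 401859 = -4900402853/3299166 + 401859 = 1320899146741/3299166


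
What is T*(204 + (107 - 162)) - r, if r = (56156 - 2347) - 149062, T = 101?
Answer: 110302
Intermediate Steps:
r = -95253 (r = 53809 - 149062 = -95253)
T*(204 + (107 - 162)) - r = 101*(204 + (107 - 162)) - 1*(-95253) = 101*(204 - 55) + 95253 = 101*149 + 95253 = 15049 + 95253 = 110302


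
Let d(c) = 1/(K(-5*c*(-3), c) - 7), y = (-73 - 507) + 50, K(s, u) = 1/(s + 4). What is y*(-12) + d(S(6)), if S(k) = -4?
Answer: 2499424/393 ≈ 6359.9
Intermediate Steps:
K(s, u) = 1/(4 + s)
y = -530 (y = -580 + 50 = -530)
d(c) = 1/(-7 + 1/(4 + 15*c)) (d(c) = 1/(1/(4 - 5*c*(-3)) - 7) = 1/(1/(4 + 15*c) - 7) = 1/(-7 + 1/(4 + 15*c)))
y*(-12) + d(S(6)) = -530*(-12) + (-4 - 15*(-4))/(3*(9 + 35*(-4))) = 6360 + (-4 + 60)/(3*(9 - 140)) = 6360 + (1/3)*56/(-131) = 6360 + (1/3)*(-1/131)*56 = 6360 - 56/393 = 2499424/393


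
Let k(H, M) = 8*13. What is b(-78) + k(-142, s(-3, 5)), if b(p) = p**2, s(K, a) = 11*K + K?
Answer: 6188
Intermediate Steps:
s(K, a) = 12*K
k(H, M) = 104
b(-78) + k(-142, s(-3, 5)) = (-78)**2 + 104 = 6084 + 104 = 6188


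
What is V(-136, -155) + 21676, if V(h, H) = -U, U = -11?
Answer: 21687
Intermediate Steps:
V(h, H) = 11 (V(h, H) = -1*(-11) = 11)
V(-136, -155) + 21676 = 11 + 21676 = 21687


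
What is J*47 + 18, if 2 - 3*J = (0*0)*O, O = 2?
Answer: 148/3 ≈ 49.333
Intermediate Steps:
J = 2/3 (J = 2/3 - 0*0*2/3 = 2/3 - 0*2 = 2/3 - 1/3*0 = 2/3 + 0 = 2/3 ≈ 0.66667)
J*47 + 18 = (2/3)*47 + 18 = 94/3 + 18 = 148/3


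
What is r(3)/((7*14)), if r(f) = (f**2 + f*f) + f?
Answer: 3/14 ≈ 0.21429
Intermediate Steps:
r(f) = f + 2*f**2 (r(f) = (f**2 + f**2) + f = 2*f**2 + f = f + 2*f**2)
r(3)/((7*14)) = (3*(1 + 2*3))/((7*14)) = (3*(1 + 6))/98 = (3*7)*(1/98) = 21*(1/98) = 3/14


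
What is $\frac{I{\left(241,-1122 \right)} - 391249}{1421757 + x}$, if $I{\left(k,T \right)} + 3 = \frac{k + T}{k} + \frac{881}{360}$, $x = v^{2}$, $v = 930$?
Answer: $- \frac{33945128359}{198390361320} \approx -0.1711$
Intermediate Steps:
$x = 864900$ ($x = 930^{2} = 864900$)
$I{\left(k,T \right)} = - \frac{199}{360} + \frac{T + k}{k}$ ($I{\left(k,T \right)} = -3 + \left(\frac{k + T}{k} + \frac{881}{360}\right) = -3 + \left(\frac{T + k}{k} + 881 \cdot \frac{1}{360}\right) = -3 + \left(\frac{T + k}{k} + \frac{881}{360}\right) = -3 + \left(\frac{881}{360} + \frac{T + k}{k}\right) = - \frac{199}{360} + \frac{T + k}{k}$)
$\frac{I{\left(241,-1122 \right)} - 391249}{1421757 + x} = \frac{\left(\frac{161}{360} - \frac{1122}{241}\right) - 391249}{1421757 + 864900} = \frac{\left(\frac{161}{360} - \frac{1122}{241}\right) - 391249}{2286657} = \left(\left(\frac{161}{360} - \frac{1122}{241}\right) - 391249\right) \frac{1}{2286657} = \left(- \frac{365119}{86760} - 391249\right) \frac{1}{2286657} = \left(- \frac{33945128359}{86760}\right) \frac{1}{2286657} = - \frac{33945128359}{198390361320}$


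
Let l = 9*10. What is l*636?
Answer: 57240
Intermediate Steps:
l = 90
l*636 = 90*636 = 57240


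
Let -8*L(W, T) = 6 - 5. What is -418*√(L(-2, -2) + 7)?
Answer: -209*√110/2 ≈ -1096.0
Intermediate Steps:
L(W, T) = -⅛ (L(W, T) = -(6 - 5)/8 = -⅛*1 = -⅛)
-418*√(L(-2, -2) + 7) = -418*√(-⅛ + 7) = -209*√110/2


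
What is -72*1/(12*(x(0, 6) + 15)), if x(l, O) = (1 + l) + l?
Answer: -3/8 ≈ -0.37500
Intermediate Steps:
x(l, O) = 1 + 2*l
-72*1/(12*(x(0, 6) + 15)) = -72*1/(12*((1 + 2*0) + 15)) = -72*1/(12*((1 + 0) + 15)) = -72*1/(12*(1 + 15)) = -72/(12*16) = -72/192 = -72*1/192 = -3/8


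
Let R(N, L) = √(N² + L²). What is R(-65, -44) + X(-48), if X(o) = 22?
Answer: 22 + √6161 ≈ 100.49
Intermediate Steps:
R(N, L) = √(L² + N²)
R(-65, -44) + X(-48) = √((-44)² + (-65)²) + 22 = √(1936 + 4225) + 22 = √6161 + 22 = 22 + √6161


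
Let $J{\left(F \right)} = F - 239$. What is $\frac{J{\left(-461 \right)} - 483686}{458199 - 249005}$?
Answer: $- \frac{242193}{104597} \approx -2.3155$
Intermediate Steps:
$J{\left(F \right)} = -239 + F$ ($J{\left(F \right)} = F - 239 = -239 + F$)
$\frac{J{\left(-461 \right)} - 483686}{458199 - 249005} = \frac{\left(-239 - 461\right) - 483686}{458199 - 249005} = \frac{-700 - 483686}{209194} = \left(-484386\right) \frac{1}{209194} = - \frac{242193}{104597}$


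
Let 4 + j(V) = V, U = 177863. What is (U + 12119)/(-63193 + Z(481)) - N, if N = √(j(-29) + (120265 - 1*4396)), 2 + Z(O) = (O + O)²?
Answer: 189982/862249 - 14*√591 ≈ -340.13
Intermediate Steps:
Z(O) = -2 + 4*O² (Z(O) = -2 + (O + O)² = -2 + (2*O)² = -2 + 4*O²)
j(V) = -4 + V
N = 14*√591 (N = √((-4 - 29) + (120265 - 1*4396)) = √(-33 + (120265 - 4396)) = √(-33 + 115869) = √115836 = 14*√591 ≈ 340.35)
(U + 12119)/(-63193 + Z(481)) - N = (177863 + 12119)/(-63193 + (-2 + 4*481²)) - 14*√591 = 189982/(-63193 + (-2 + 4*231361)) - 14*√591 = 189982/(-63193 + (-2 + 925444)) - 14*√591 = 189982/(-63193 + 925442) - 14*√591 = 189982/862249 - 14*√591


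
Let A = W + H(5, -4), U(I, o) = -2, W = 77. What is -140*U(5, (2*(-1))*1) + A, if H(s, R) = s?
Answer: 362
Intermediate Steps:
A = 82 (A = 77 + 5 = 82)
-140*U(5, (2*(-1))*1) + A = -140*(-2) + 82 = 280 + 82 = 362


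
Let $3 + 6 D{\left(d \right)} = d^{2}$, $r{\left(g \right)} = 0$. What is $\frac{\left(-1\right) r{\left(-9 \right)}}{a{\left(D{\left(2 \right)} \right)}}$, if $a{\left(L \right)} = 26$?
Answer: $0$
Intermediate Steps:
$D{\left(d \right)} = - \frac{1}{2} + \frac{d^{2}}{6}$
$\frac{\left(-1\right) r{\left(-9 \right)}}{a{\left(D{\left(2 \right)} \right)}} = \frac{\left(-1\right) 0}{26} = 0 \cdot \frac{1}{26} = 0$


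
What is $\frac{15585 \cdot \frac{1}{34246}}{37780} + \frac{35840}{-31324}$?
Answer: $- \frac{2318490063733}{2026371298856} \approx -1.1442$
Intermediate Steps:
$\frac{15585 \cdot \frac{1}{34246}}{37780} + \frac{35840}{-31324} = 15585 \cdot \frac{1}{34246} \cdot \frac{1}{37780} + 35840 \left(- \frac{1}{31324}\right) = \frac{15585}{34246} \cdot \frac{1}{37780} - \frac{8960}{7831} = \frac{3117}{258762776} - \frac{8960}{7831} = - \frac{2318490063733}{2026371298856}$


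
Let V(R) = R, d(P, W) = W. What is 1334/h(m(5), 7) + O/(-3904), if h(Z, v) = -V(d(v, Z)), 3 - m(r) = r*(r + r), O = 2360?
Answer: 637127/22936 ≈ 27.778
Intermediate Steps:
m(r) = 3 - 2*r**2 (m(r) = 3 - r*(r + r) = 3 - r*2*r = 3 - 2*r**2)
h(Z, v) = -Z
1334/h(m(5), 7) + O/(-3904) = 1334/((-(3 - 2*5**2))) + 2360/(-3904) = 1334/((-(3 - 2*25))) + 2360*(-1/3904) = 1334/((-(3 - 50))) - 295/488 = 1334/((-1*(-47))) - 295/488 = 1334/47 - 295/488 = 637127/22936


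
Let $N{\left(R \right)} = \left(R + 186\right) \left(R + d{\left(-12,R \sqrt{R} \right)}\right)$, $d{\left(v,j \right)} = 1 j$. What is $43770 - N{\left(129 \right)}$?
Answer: $3135 - 40635 \sqrt{129} \approx -4.5839 \cdot 10^{5}$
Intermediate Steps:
$d{\left(v,j \right)} = j$
$N{\left(R \right)} = \left(186 + R\right) \left(R + R^{\frac{3}{2}}\right)$ ($N{\left(R \right)} = \left(R + 186\right) \left(R + R \sqrt{R}\right) = \left(186 + R\right) \left(R + R^{\frac{3}{2}}\right)$)
$43770 - N{\left(129 \right)} = 43770 - \left(129^{2} + 129^{\frac{5}{2}} + 186 \cdot 129 + 186 \cdot 129^{\frac{3}{2}}\right) = 43770 - \left(16641 + 16641 \sqrt{129} + 23994 + 186 \cdot 129 \sqrt{129}\right) = 43770 - \left(16641 + 16641 \sqrt{129} + 23994 + 23994 \sqrt{129}\right) = 43770 - \left(40635 + 40635 \sqrt{129}\right) = 3135 - 40635 \sqrt{129}$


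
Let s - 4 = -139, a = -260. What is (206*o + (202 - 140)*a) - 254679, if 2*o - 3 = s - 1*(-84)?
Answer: -275743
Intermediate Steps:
s = -135 (s = 4 - 139 = -135)
o = -24 (o = 3/2 + (-135 - 1*(-84))/2 = 3/2 + (-135 + 84)/2 = 3/2 + (½)*(-51) = 3/2 - 51/2 = -24)
(206*o + (202 - 140)*a) - 254679 = (206*(-24) + (202 - 140)*(-260)) - 254679 = (-4944 + 62*(-260)) - 254679 = (-4944 - 16120) - 254679 = -21064 - 254679 = -275743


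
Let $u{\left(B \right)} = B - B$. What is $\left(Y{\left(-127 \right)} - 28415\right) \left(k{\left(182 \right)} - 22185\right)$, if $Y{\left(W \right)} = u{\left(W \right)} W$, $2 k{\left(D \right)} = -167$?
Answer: $\frac{1265518855}{2} \approx 6.3276 \cdot 10^{8}$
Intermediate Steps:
$k{\left(D \right)} = - \frac{167}{2}$ ($k{\left(D \right)} = \frac{1}{2} \left(-167\right) = - \frac{167}{2}$)
$u{\left(B \right)} = 0$
$Y{\left(W \right)} = 0$ ($Y{\left(W \right)} = 0 W = 0$)
$\left(Y{\left(-127 \right)} - 28415\right) \left(k{\left(182 \right)} - 22185\right) = \left(0 - 28415\right) \left(- \frac{167}{2} - 22185\right) = \left(-28415\right) \left(- \frac{44537}{2}\right) = \frac{1265518855}{2}$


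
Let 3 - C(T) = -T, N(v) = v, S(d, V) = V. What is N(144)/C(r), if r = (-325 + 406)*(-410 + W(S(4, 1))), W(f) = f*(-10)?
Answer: -48/11339 ≈ -0.0042332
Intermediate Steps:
W(f) = -10*f
r = -34020 (r = (-325 + 406)*(-410 - 10*1) = 81*(-410 - 10) = 81*(-420) = -34020)
C(T) = 3 + T (C(T) = 3 - (-1)*T = 3 + T)
N(144)/C(r) = 144/(3 - 34020) = 144/(-34017) = 144*(-1/34017) = -48/11339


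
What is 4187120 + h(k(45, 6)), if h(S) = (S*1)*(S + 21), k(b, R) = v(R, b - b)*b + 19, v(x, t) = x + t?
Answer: 4276710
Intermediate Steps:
v(x, t) = t + x
k(b, R) = 19 + R*b (k(b, R) = ((b - b) + R)*b + 19 = (0 + R)*b + 19 = R*b + 19 = 19 + R*b)
h(S) = S*(21 + S)
4187120 + h(k(45, 6)) = 4187120 + (19 + 6*45)*(21 + (19 + 6*45)) = 4187120 + (19 + 270)*(21 + (19 + 270)) = 4187120 + 289*(21 + 289) = 4187120 + 289*310 = 4187120 + 89590 = 4276710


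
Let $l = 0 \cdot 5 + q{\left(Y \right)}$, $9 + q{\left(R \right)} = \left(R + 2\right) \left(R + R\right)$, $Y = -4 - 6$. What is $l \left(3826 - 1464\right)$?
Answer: $356662$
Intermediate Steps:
$Y = -10$ ($Y = -4 - 6 = -10$)
$q{\left(R \right)} = -9 + 2 R \left(2 + R\right)$ ($q{\left(R \right)} = -9 + \left(R + 2\right) \left(R + R\right) = -9 + \left(2 + R\right) 2 R = -9 + 2 R \left(2 + R\right)$)
$l = 151$ ($l = 0 \cdot 5 + \left(-9 + 2 \left(-10\right)^{2} + 4 \left(-10\right)\right) = 0 - -151 = 0 + 151 = 151$)
$l \left(3826 - 1464\right) = 151 \left(3826 - 1464\right) = 151 \cdot 2362 = 356662$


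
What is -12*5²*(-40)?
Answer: 12000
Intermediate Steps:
-12*5²*(-40) = -12*25*(-40) = -300*(-40) = 12000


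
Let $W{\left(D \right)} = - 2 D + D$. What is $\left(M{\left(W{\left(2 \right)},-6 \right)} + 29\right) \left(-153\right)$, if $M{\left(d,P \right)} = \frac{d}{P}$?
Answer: $-4488$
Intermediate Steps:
$W{\left(D \right)} = - D$
$\left(M{\left(W{\left(2 \right)},-6 \right)} + 29\right) \left(-153\right) = \left(\frac{\left(-1\right) 2}{-6} + 29\right) \left(-153\right) = \left(\left(-2\right) \left(- \frac{1}{6}\right) + 29\right) \left(-153\right) = \left(\frac{1}{3} + 29\right) \left(-153\right) = \frac{88}{3} \left(-153\right) = -4488$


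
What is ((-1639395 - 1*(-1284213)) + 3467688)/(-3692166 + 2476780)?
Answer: -1556253/607693 ≈ -2.5609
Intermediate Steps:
((-1639395 - 1*(-1284213)) + 3467688)/(-3692166 + 2476780) = ((-1639395 + 1284213) + 3467688)/(-1215386) = (-355182 + 3467688)*(-1/1215386) = 3112506*(-1/1215386) = -1556253/607693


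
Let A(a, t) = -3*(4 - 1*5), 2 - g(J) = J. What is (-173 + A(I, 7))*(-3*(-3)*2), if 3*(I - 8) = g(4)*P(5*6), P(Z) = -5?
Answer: -3060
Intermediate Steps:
g(J) = 2 - J
I = 34/3 (I = 8 + ((2 - 1*4)*(-5))/3 = 8 + ((2 - 4)*(-5))/3 = 8 + (-2*(-5))/3 = 8 + (⅓)*10 = 8 + 10/3 = 34/3 ≈ 11.333)
A(a, t) = 3 (A(a, t) = -3*(4 - 5) = -3*(-1) = 3)
(-173 + A(I, 7))*(-3*(-3)*2) = (-173 + 3)*(-3*(-3)*2) = -1530*2 = -170*18 = -3060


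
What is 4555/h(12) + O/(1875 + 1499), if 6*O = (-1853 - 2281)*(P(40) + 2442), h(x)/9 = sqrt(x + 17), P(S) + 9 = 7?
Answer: -840580/1687 + 4555*sqrt(29)/261 ≈ -404.29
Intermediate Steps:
P(S) = -2 (P(S) = -9 + 7 = -2)
h(x) = 9*sqrt(17 + x) (h(x) = 9*sqrt(x + 17) = 9*sqrt(17 + x))
O = -1681160 (O = ((-1853 - 2281)*(-2 + 2442))/6 = (-4134*2440)/6 = (1/6)*(-10086960) = -1681160)
4555/h(12) + O/(1875 + 1499) = 4555/((9*sqrt(17 + 12))) - 1681160/(1875 + 1499) = 4555/((9*sqrt(29))) - 1681160/3374 = 4555*(sqrt(29)/261) - 1681160*1/3374 = 4555*sqrt(29)/261 - 840580/1687 = -840580/1687 + 4555*sqrt(29)/261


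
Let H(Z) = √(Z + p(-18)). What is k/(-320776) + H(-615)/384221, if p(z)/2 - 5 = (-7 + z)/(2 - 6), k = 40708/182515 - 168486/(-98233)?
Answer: -17375045627/2875595809646060 + I*√2370/768442 ≈ -6.0422e-6 + 6.3352e-5*I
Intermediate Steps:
k = 34750091254/17928995995 (k = 40708*(1/182515) - 168486*(-1/98233) = 40708/182515 + 168486/98233 = 34750091254/17928995995 ≈ 1.9382)
p(z) = 27/2 - z/2 (p(z) = 10 + 2*((-7 + z)/(2 - 6)) = 10 + 2*((-7 + z)/(-4)) = 10 + 2*((-7 + z)*(-¼)) = 10 + 2*(7/4 - z/4) = 10 + (7/2 - z/2) = 27/2 - z/2)
H(Z) = √(45/2 + Z) (H(Z) = √(Z + (27/2 - ½*(-18))) = √(Z + (27/2 + 9)) = √(Z + 45/2) = √(45/2 + Z))
k/(-320776) + H(-615)/384221 = (34750091254/17928995995)/(-320776) + (√(90 + 4*(-615))/2)/384221 = (34750091254/17928995995)*(-1/320776) + (√(90 - 2460)/2)*(1/384221) = -17375045627/2875595809646060 + (√(-2370)/2)*(1/384221) = -17375045627/2875595809646060 + ((I*√2370)/2)*(1/384221) = -17375045627/2875595809646060 + (I*√2370/2)*(1/384221) = -17375045627/2875595809646060 + I*√2370/768442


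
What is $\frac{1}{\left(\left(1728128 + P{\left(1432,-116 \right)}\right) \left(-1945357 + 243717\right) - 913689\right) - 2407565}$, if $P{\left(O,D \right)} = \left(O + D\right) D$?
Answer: $- \frac{1}{2680889495334} \approx -3.7301 \cdot 10^{-13}$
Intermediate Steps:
$P{\left(O,D \right)} = D \left(D + O\right)$ ($P{\left(O,D \right)} = \left(D + O\right) D = D \left(D + O\right)$)
$\frac{1}{\left(\left(1728128 + P{\left(1432,-116 \right)}\right) \left(-1945357 + 243717\right) - 913689\right) - 2407565} = \frac{1}{\left(\left(1728128 - 116 \left(-116 + 1432\right)\right) \left(-1945357 + 243717\right) - 913689\right) - 2407565} = \frac{1}{\left(\left(1728128 - 152656\right) \left(-1701640\right) - 913689\right) - 2407565} = \frac{1}{\left(1575472 \left(-1701640\right) - 913689\right) - 2407565} = \frac{1}{\left(-2680886174080 - 913689\right) - 2407565} = \frac{1}{-2680887087769 - 2407565} = \frac{1}{-2680889495334} = - \frac{1}{2680889495334}$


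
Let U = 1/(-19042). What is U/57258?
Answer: -1/1090306836 ≈ -9.1717e-10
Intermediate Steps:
U = -1/19042 ≈ -5.2515e-5
U/57258 = -1/19042/57258 = -1/19042*1/57258 = -1/1090306836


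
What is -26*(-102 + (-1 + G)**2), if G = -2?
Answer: 2418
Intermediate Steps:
-26*(-102 + (-1 + G)**2) = -26*(-102 + (-1 - 2)**2) = -26*(-102 + (-3)**2) = -26*(-102 + 9) = -26*(-93) = 2418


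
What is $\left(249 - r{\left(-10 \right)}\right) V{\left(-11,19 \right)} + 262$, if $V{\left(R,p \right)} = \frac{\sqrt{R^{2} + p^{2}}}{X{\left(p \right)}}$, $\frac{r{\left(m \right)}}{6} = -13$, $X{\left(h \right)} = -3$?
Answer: $262 - 109 \sqrt{482} \approx -2131.0$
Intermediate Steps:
$r{\left(m \right)} = -78$ ($r{\left(m \right)} = 6 \left(-13\right) = -78$)
$V{\left(R,p \right)} = - \frac{\sqrt{R^{2} + p^{2}}}{3}$ ($V{\left(R,p \right)} = \frac{\sqrt{R^{2} + p^{2}}}{-3} = \sqrt{R^{2} + p^{2}} \left(- \frac{1}{3}\right) = - \frac{\sqrt{R^{2} + p^{2}}}{3}$)
$\left(249 - r{\left(-10 \right)}\right) V{\left(-11,19 \right)} + 262 = \left(249 - -78\right) \left(- \frac{\sqrt{\left(-11\right)^{2} + 19^{2}}}{3}\right) + 262 = \left(249 + 78\right) \left(- \frac{\sqrt{121 + 361}}{3}\right) + 262 = 327 \left(- \frac{\sqrt{482}}{3}\right) + 262 = - 109 \sqrt{482} + 262 = 262 - 109 \sqrt{482}$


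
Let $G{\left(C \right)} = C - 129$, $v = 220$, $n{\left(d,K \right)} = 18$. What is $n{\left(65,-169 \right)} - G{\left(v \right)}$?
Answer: $-73$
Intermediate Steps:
$G{\left(C \right)} = -129 + C$
$n{\left(65,-169 \right)} - G{\left(v \right)} = 18 - \left(-129 + 220\right) = 18 - 91 = -73$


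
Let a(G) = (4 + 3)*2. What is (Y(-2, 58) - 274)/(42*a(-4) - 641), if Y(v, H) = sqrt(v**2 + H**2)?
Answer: 274/53 - 2*sqrt(842)/53 ≈ 4.0748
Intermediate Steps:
a(G) = 14 (a(G) = 7*2 = 14)
Y(v, H) = sqrt(H**2 + v**2)
(Y(-2, 58) - 274)/(42*a(-4) - 641) = (sqrt(58**2 + (-2)**2) - 274)/(42*14 - 641) = (sqrt(3364 + 4) - 274)/(588 - 641) = (sqrt(3368) - 274)/(-53) = (2*sqrt(842) - 274)*(-1/53) = (-274 + 2*sqrt(842))*(-1/53) = 274/53 - 2*sqrt(842)/53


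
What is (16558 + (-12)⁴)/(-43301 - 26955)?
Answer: -18647/35128 ≈ -0.53083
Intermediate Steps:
(16558 + (-12)⁴)/(-43301 - 26955) = (16558 + 20736)/(-70256) = 37294*(-1/70256) = -18647/35128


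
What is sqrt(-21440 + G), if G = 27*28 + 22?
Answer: I*sqrt(20662) ≈ 143.74*I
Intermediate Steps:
G = 778 (G = 756 + 22 = 778)
sqrt(-21440 + G) = sqrt(-21440 + 778) = sqrt(-20662) = I*sqrt(20662)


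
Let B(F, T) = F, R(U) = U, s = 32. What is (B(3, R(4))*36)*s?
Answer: 3456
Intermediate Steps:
(B(3, R(4))*36)*s = (3*36)*32 = 108*32 = 3456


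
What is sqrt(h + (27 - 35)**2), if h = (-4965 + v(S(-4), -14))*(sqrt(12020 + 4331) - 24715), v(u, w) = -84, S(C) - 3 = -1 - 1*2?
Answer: sqrt(124786099 - 5049*sqrt(16351)) ≈ 11142.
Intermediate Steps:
S(C) = 0 (S(C) = 3 + (-1 - 1*2) = 3 + (-1 - 2) = 3 - 3 = 0)
h = 124786035 - 5049*sqrt(16351) (h = (-4965 - 84)*(sqrt(12020 + 4331) - 24715) = -5049*(sqrt(16351) - 24715) = -5049*(-24715 + sqrt(16351)) = 124786035 - 5049*sqrt(16351) ≈ 1.2414e+8)
sqrt(h + (27 - 35)**2) = sqrt((124786035 - 5049*sqrt(16351)) + (27 - 35)**2) = sqrt((124786035 - 5049*sqrt(16351)) + (-8)**2) = sqrt((124786035 - 5049*sqrt(16351)) + 64) = sqrt(124786099 - 5049*sqrt(16351))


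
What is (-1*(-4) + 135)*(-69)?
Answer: -9591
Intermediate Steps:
(-1*(-4) + 135)*(-69) = (4 + 135)*(-69) = 139*(-69) = -9591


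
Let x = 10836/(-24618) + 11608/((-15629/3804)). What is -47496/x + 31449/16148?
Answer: 831529330186211/44334507143260 ≈ 18.756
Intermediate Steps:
x = -181203707670/64125787 (x = 10836*(-1/24618) + 11608/((-15629*1/3804)) = -1806/4103 + 11608/(-15629/3804) = -1806/4103 + 11608*(-3804/15629) = -1806/4103 - 44156832/15629 = -181203707670/64125787 ≈ -2825.8)
-47496/x + 31449/16148 = -47496/(-181203707670/64125787) + 31449/16148 = -47496*(-64125787/181203707670) + 31449*(1/16148) = 507619729892/30200617945 + 2859/1468 = 831529330186211/44334507143260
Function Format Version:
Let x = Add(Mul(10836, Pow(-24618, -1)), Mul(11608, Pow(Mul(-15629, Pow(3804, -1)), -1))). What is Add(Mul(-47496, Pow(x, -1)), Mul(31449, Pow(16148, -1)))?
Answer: Rational(831529330186211, 44334507143260) ≈ 18.756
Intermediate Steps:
x = Rational(-181203707670, 64125787) (x = Add(Mul(10836, Rational(-1, 24618)), Mul(11608, Pow(Mul(-15629, Rational(1, 3804)), -1))) = Add(Rational(-1806, 4103), Mul(11608, Pow(Rational(-15629, 3804), -1))) = Add(Rational(-1806, 4103), Mul(11608, Rational(-3804, 15629))) = Add(Rational(-1806, 4103), Rational(-44156832, 15629)) = Rational(-181203707670, 64125787) ≈ -2825.8)
Add(Mul(-47496, Pow(x, -1)), Mul(31449, Pow(16148, -1))) = Add(Mul(-47496, Pow(Rational(-181203707670, 64125787), -1)), Mul(31449, Pow(16148, -1))) = Add(Mul(-47496, Rational(-64125787, 181203707670)), Mul(31449, Rational(1, 16148))) = Add(Rational(507619729892, 30200617945), Rational(2859, 1468)) = Rational(831529330186211, 44334507143260)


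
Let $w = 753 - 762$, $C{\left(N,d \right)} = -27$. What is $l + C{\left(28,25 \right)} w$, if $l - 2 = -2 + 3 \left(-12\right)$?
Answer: $207$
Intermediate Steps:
$w = -9$
$l = -36$ ($l = 2 + \left(-2 + 3 \left(-12\right)\right) = 2 - 38 = -36$)
$l + C{\left(28,25 \right)} w = -36 - -243 = -36 + 243 = 207$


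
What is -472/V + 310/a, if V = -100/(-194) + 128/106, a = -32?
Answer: -20098911/70864 ≈ -283.63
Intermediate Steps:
V = 8858/5141 (V = -100*(-1/194) + 128*(1/106) = 50/97 + 64/53 = 8858/5141 ≈ 1.7230)
-472/V + 310/a = -472/8858/5141 + 310/(-32) = -472*5141/8858 + 310*(-1/32) = -1213276/4429 - 155/16 = -20098911/70864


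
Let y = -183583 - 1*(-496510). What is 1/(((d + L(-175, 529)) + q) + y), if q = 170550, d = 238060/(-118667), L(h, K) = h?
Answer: 118667/57351760374 ≈ 2.0691e-6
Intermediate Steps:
d = -238060/118667 (d = 238060*(-1/118667) = -238060/118667 ≈ -2.0061)
y = 312927 (y = -183583 + 496510 = 312927)
1/(((d + L(-175, 529)) + q) + y) = 1/(((-238060/118667 - 175) + 170550) + 312927) = 1/((-21004785/118667 + 170550) + 312927) = 1/(20217652065/118667 + 312927) = 1/(57351760374/118667) = 118667/57351760374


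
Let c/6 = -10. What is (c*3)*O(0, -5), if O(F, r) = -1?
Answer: 180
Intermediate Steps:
c = -60 (c = 6*(-10) = -60)
(c*3)*O(0, -5) = -60*3*(-1) = -180*(-1) = 180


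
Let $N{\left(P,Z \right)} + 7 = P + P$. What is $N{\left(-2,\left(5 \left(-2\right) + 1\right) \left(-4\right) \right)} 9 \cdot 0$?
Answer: $0$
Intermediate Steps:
$N{\left(P,Z \right)} = -7 + 2 P$ ($N{\left(P,Z \right)} = -7 + \left(P + P\right) = -7 + 2 P$)
$N{\left(-2,\left(5 \left(-2\right) + 1\right) \left(-4\right) \right)} 9 \cdot 0 = \left(-7 + 2 \left(-2\right)\right) 9 \cdot 0 = \left(-7 - 4\right) 9 \cdot 0 = \left(-11\right) 9 \cdot 0 = \left(-99\right) 0 = 0$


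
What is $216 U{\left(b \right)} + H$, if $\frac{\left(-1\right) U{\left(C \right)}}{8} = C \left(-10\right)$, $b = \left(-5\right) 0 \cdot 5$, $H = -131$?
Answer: $-131$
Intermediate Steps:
$b = 0$ ($b = 0 \cdot 5 = 0$)
$U{\left(C \right)} = 80 C$ ($U{\left(C \right)} = - 8 C \left(-10\right) = - 8 \left(- 10 C\right) = 80 C$)
$216 U{\left(b \right)} + H = 216 \cdot 80 \cdot 0 - 131 = 216 \cdot 0 - 131 = 0 - 131 = -131$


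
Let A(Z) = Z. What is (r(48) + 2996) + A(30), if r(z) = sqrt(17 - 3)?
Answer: 3026 + sqrt(14) ≈ 3029.7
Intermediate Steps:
r(z) = sqrt(14)
(r(48) + 2996) + A(30) = (sqrt(14) + 2996) + 30 = (2996 + sqrt(14)) + 30 = 3026 + sqrt(14)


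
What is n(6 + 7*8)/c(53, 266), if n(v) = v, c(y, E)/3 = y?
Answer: 62/159 ≈ 0.38994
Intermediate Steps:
c(y, E) = 3*y
n(6 + 7*8)/c(53, 266) = (6 + 7*8)/((3*53)) = (6 + 56)/159 = 62*(1/159) = 62/159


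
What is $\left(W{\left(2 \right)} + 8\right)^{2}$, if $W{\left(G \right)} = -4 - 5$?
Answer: $1$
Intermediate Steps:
$W{\left(G \right)} = -9$
$\left(W{\left(2 \right)} + 8\right)^{2} = \left(-9 + 8\right)^{2} = \left(-1\right)^{2} = 1$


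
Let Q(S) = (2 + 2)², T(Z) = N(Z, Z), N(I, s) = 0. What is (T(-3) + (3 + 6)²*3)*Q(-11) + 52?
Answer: 3940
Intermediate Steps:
T(Z) = 0
Q(S) = 16 (Q(S) = 4² = 16)
(T(-3) + (3 + 6)²*3)*Q(-11) + 52 = (0 + (3 + 6)²*3)*16 + 52 = (0 + 9²*3)*16 + 52 = (0 + 81*3)*16 + 52 = (0 + 243)*16 + 52 = 243*16 + 52 = 3888 + 52 = 3940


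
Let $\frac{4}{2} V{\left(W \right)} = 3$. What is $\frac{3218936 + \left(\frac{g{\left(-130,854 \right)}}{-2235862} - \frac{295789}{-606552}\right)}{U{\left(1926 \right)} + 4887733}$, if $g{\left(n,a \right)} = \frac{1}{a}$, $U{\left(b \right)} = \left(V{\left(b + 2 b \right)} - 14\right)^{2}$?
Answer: $\frac{932015899356564679919}{1415247089454295492542} \approx 0.65855$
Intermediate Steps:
$V{\left(W \right)} = \frac{3}{2}$ ($V{\left(W \right)} = \frac{1}{2} \cdot 3 = \frac{3}{2}$)
$U{\left(b \right)} = \frac{625}{4}$ ($U{\left(b \right)} = \left(\frac{3}{2} - 14\right)^{2} = \left(- \frac{25}{2}\right)^{2} = \frac{625}{4}$)
$\frac{3218936 + \left(\frac{g{\left(-130,854 \right)}}{-2235862} - \frac{295789}{-606552}\right)}{U{\left(1926 \right)} + 4887733} = \frac{3218936 + \left(\frac{1}{854 \left(-2235862\right)} - \frac{295789}{-606552}\right)}{\frac{625}{4} + 4887733} = \frac{3218936 + \left(\frac{1}{854} \left(- \frac{1}{2235862}\right) - - \frac{295789}{606552}\right)}{\frac{19551557}{4}} = \left(3218936 + \left(- \frac{1}{1909426148} + \frac{295789}{606552}\right)\right) \frac{4}{19551557} = \left(3218936 + \frac{141196812571055}{289541562230424}\right) \frac{4}{19551557} = \frac{932015899356564679919}{289541562230424} \cdot \frac{4}{19551557} = \frac{932015899356564679919}{1415247089454295492542}$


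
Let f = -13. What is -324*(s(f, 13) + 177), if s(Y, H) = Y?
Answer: -53136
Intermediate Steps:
-324*(s(f, 13) + 177) = -324*(-13 + 177) = -324*164 = -53136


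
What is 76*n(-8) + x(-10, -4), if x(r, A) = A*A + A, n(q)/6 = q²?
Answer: 29196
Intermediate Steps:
n(q) = 6*q²
x(r, A) = A + A² (x(r, A) = A² + A = A + A²)
76*n(-8) + x(-10, -4) = 76*(6*(-8)²) - 4*(1 - 4) = 76*(6*64) - 4*(-3) = 76*384 + 12 = 29184 + 12 = 29196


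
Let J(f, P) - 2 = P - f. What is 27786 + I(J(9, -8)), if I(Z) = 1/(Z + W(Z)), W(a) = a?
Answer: 833579/30 ≈ 27786.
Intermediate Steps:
J(f, P) = 2 + P - f (J(f, P) = 2 + (P - f) = 2 + P - f)
I(Z) = 1/(2*Z) (I(Z) = 1/(Z + Z) = 1/(2*Z))
27786 + I(J(9, -8)) = 27786 + 1/(2*(2 - 8 - 1*9)) = 27786 + 1/(2*(2 - 8 - 9)) = 27786 + (1/2)/(-15) = 27786 + (1/2)*(-1/15) = 27786 - 1/30 = 833579/30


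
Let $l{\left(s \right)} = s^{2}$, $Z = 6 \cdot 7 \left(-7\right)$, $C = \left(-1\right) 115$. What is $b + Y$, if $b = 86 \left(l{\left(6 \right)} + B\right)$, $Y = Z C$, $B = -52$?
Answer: $32434$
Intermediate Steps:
$C = -115$
$Z = -294$ ($Z = 42 \left(-7\right) = -294$)
$Y = 33810$ ($Y = \left(-294\right) \left(-115\right) = 33810$)
$b = -1376$ ($b = 86 \left(6^{2} - 52\right) = 86 \left(36 - 52\right) = 86 \left(-16\right) = -1376$)
$b + Y = -1376 + 33810 = 32434$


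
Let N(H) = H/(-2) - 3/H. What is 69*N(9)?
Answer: -667/2 ≈ -333.50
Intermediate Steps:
N(H) = -3/H - H/2 (N(H) = H*(-1/2) - 3/H = -H/2 - 3/H = -3/H - H/2)
69*N(9) = 69*(-3/9 - 1/2*9) = 69*(-3*1/9 - 9/2) = 69*(-1/3 - 9/2) = 69*(-29/6) = -667/2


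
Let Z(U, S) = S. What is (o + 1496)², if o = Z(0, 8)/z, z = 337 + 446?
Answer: 1372121733376/613089 ≈ 2.2380e+6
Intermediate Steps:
z = 783
o = 8/783 ≈ 0.010217
(o + 1496)² = (8/783 + 1496)² = (1171376/783)² = 1372121733376/613089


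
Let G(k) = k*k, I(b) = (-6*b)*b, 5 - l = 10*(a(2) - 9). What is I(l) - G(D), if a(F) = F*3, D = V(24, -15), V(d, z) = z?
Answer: -7575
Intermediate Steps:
D = -15
a(F) = 3*F
l = 35 (l = 5 - 10*(3*2 - 9) = 5 - 10*(6 - 9) = 5 - 10*(-3) = 5 - 1*(-30) = 5 + 30 = 35)
I(b) = -6*b²
G(k) = k²
I(l) - G(D) = -6*35² - 1*(-15)² = -6*1225 - 1*225 = -7350 - 225 = -7575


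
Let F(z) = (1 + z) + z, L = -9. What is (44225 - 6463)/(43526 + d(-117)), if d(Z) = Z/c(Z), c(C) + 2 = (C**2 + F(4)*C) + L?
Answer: 476745250/549515633 ≈ 0.86757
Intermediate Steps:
F(z) = 1 + 2*z
c(C) = -11 + C**2 + 9*C (c(C) = -2 + ((C**2 + (1 + 2*4)*C) - 9) = -2 + ((C**2 + (1 + 8)*C) - 9) = -2 + ((C**2 + 9*C) - 9) = -2 + (-9 + C**2 + 9*C) = -11 + C**2 + 9*C)
d(Z) = Z/(-11 + Z**2 + 9*Z)
(44225 - 6463)/(43526 + d(-117)) = (44225 - 6463)/(43526 - 117/(-11 + (-117)**2 + 9*(-117))) = 37762/(43526 - 117/(-11 + 13689 - 1053)) = 37762/(43526 - 117/12625) = 37762/(549515633/12625) = 37762*(12625/549515633) = 476745250/549515633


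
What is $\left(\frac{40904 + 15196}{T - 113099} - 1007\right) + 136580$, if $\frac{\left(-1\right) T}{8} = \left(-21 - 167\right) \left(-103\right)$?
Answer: $\frac{12111666401}{89337} \approx 1.3557 \cdot 10^{5}$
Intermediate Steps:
$T = -154912$ ($T = - 8 \left(-21 - 167\right) \left(-103\right) = - 8 \left(\left(-188\right) \left(-103\right)\right) = \left(-8\right) 19364 = -154912$)
$\left(\frac{40904 + 15196}{T - 113099} - 1007\right) + 136580 = \left(\frac{40904 + 15196}{-154912 - 113099} - 1007\right) + 136580 = \left(\frac{56100}{-268011} - 1007\right) + 136580 = \left(56100 \left(- \frac{1}{268011}\right) - 1007\right) + 136580 = \left(- \frac{18700}{89337} - 1007\right) + 136580 = - \frac{89981059}{89337} + 136580 = \frac{12111666401}{89337}$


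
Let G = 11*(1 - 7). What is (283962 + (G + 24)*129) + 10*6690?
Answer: 345444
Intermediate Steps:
G = -66 (G = 11*(-6) = -66)
(283962 + (G + 24)*129) + 10*6690 = (283962 + (-66 + 24)*129) + 10*6690 = (283962 - 42*129) + 66900 = (283962 - 5418) + 66900 = 278544 + 66900 = 345444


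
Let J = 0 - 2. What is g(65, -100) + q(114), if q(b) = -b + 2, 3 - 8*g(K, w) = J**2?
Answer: -897/8 ≈ -112.13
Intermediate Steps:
J = -2
g(K, w) = -1/8 (g(K, w) = 3/8 - 1/8*(-2)**2 = 3/8 - 1/8*4 = 3/8 - 1/2 = -1/8)
q(b) = 2 - b
g(65, -100) + q(114) = -1/8 + (2 - 1*114) = -1/8 + (2 - 114) = -1/8 - 112 = -897/8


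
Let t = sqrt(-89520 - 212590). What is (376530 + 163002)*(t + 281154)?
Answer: 151691579928 + 539532*I*sqrt(302110) ≈ 1.5169e+11 + 2.9655e+8*I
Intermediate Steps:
t = I*sqrt(302110) (t = sqrt(-302110) = I*sqrt(302110) ≈ 549.65*I)
(376530 + 163002)*(t + 281154) = (376530 + 163002)*(I*sqrt(302110) + 281154) = 539532*(281154 + I*sqrt(302110)) = 151691579928 + 539532*I*sqrt(302110)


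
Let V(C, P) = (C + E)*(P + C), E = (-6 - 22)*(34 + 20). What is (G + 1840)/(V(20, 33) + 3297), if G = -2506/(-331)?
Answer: -611546/25082849 ≈ -0.024381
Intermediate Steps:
G = 2506/331 (G = -2506*(-1/331) = 2506/331 ≈ 7.5710)
E = -1512 (E = -28*54 = -1512)
V(C, P) = (-1512 + C)*(C + P) (V(C, P) = (C - 1512)*(P + C) = (-1512 + C)*(C + P))
(G + 1840)/(V(20, 33) + 3297) = (2506/331 + 1840)/((20² - 1512*20 - 1512*33 + 20*33) + 3297) = 611546/(331*((400 - 30240 - 49896 + 660) + 3297)) = 611546/(331*(-79076 + 3297)) = (611546/331)/(-75779) = (611546/331)*(-1/75779) = -611546/25082849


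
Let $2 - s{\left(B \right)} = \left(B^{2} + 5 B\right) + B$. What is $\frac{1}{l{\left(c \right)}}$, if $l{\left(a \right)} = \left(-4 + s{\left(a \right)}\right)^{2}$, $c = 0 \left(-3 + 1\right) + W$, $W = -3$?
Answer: $\frac{1}{49} \approx 0.020408$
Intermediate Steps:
$s{\left(B \right)} = 2 - B^{2} - 6 B$ ($s{\left(B \right)} = 2 - \left(\left(B^{2} + 5 B\right) + B\right) = 2 - \left(B^{2} + 6 B\right) = 2 - B^{2} - 6 B$)
$c = -3$ ($c = 0 \left(-3 + 1\right) - 3 = 0 \left(-2\right) - 3 = 0 - 3 = -3$)
$l{\left(a \right)} = \left(-2 - a^{2} - 6 a\right)^{2}$ ($l{\left(a \right)} = \left(-4 - \left(-2 + a^{2} + 6 a\right)\right)^{2} = \left(-2 - a^{2} - 6 a\right)^{2}$)
$\frac{1}{l{\left(c \right)}} = \frac{1}{\left(2 + \left(-3\right)^{2} + 6 \left(-3\right)\right)^{2}} = \frac{1}{\left(2 + 9 - 18\right)^{2}} = \frac{1}{\left(-7\right)^{2}} = \frac{1}{49}$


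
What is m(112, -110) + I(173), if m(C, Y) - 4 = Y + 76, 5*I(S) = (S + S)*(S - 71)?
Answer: 35142/5 ≈ 7028.4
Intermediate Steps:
I(S) = 2*S*(-71 + S)/5 (I(S) = ((S + S)*(S - 71))/5 = ((2*S)*(-71 + S))/5 = (2*S*(-71 + S))/5 = 2*S*(-71 + S)/5)
m(C, Y) = 80 + Y (m(C, Y) = 4 + (Y + 76) = 4 + (76 + Y) = 80 + Y)
m(112, -110) + I(173) = (80 - 110) + (⅖)*173*(-71 + 173) = -30 + (⅖)*173*102 = -30 + 35292/5 = 35142/5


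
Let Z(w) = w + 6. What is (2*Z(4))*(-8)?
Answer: -160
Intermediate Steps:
Z(w) = 6 + w
(2*Z(4))*(-8) = (2*(6 + 4))*(-8) = (2*10)*(-8) = 20*(-8) = -160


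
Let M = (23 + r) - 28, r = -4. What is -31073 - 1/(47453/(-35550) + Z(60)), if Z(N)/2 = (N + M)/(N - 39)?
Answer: -27236634467/876529 ≈ -31073.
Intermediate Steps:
M = -9 (M = (23 - 4) - 28 = 19 - 28 = -9)
Z(N) = 2*(-9 + N)/(-39 + N) (Z(N) = 2*((N - 9)/(N - 39)) = 2*((-9 + N)/(-39 + N)) = 2*(-9 + N)/(-39 + N))
-31073 - 1/(47453/(-35550) + Z(60)) = -31073 - 1/(47453/(-35550) + 2*(-9 + 60)/(-39 + 60)) = -31073 - 1/(47453*(-1/35550) + 2*51/21) = -31073 - 1/(-47453/35550 + 2*(1/21)*51) = -31073 - 1/(-47453/35550 + 34/7) = -31073 - 1/876529/248850 = -31073 - 1*248850/876529 = -31073 - 248850/876529 = -27236634467/876529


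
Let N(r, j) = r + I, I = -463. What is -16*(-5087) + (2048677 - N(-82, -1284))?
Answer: 2130614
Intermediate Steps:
N(r, j) = -463 + r (N(r, j) = r - 463 = -463 + r)
-16*(-5087) + (2048677 - N(-82, -1284)) = -16*(-5087) + (2048677 - (-463 - 82)) = 81392 + (2048677 - 1*(-545)) = 81392 + (2048677 + 545) = 81392 + 2049222 = 2130614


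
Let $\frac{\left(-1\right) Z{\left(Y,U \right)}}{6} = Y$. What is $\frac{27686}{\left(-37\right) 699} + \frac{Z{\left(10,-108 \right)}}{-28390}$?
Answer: $- \frac{78445376}{73425057} \approx -1.0684$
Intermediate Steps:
$Z{\left(Y,U \right)} = - 6 Y$
$\frac{27686}{\left(-37\right) 699} + \frac{Z{\left(10,-108 \right)}}{-28390} = \frac{27686}{\left(-37\right) 699} + \frac{\left(-6\right) 10}{-28390} = \frac{27686}{-25863} - - \frac{6}{2839} = 27686 \left(- \frac{1}{25863}\right) + \frac{6}{2839} = - \frac{27686}{25863} + \frac{6}{2839} = - \frac{78445376}{73425057}$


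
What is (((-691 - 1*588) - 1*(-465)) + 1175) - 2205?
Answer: -1844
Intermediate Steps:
(((-691 - 1*588) - 1*(-465)) + 1175) - 2205 = (((-691 - 588) + 465) + 1175) - 2205 = ((-1279 + 465) + 1175) - 2205 = (-814 + 1175) - 2205 = 361 - 2205 = -1844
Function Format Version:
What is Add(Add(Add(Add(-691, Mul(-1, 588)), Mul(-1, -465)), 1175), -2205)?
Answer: -1844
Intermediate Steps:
Add(Add(Add(Add(-691, Mul(-1, 588)), Mul(-1, -465)), 1175), -2205) = Add(Add(Add(Add(-691, -588), 465), 1175), -2205) = Add(Add(Add(-1279, 465), 1175), -2205) = Add(Add(-814, 1175), -2205) = Add(361, -2205) = -1844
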